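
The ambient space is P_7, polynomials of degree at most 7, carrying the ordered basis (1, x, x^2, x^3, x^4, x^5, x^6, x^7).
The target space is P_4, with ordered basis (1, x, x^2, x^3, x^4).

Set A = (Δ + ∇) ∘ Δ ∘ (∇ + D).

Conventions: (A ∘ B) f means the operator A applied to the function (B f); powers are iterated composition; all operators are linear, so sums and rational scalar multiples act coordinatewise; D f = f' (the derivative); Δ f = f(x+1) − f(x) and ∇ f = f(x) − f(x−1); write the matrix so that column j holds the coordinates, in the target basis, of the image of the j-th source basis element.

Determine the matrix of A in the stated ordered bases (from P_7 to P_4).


the matrix is [[0, 0, 0, 24, 24, 140, 180, 700]; [0, 0, 0, 0, 96, 120, 840, 1260]; [0, 0, 0, 0, 0, 240, 360, 2940]; [0, 0, 0, 0, 0, 0, 480, 840]; [0, 0, 0, 0, 0, 0, 0, 840]] (rows listed top to bottom)

image of 1: 0
image of x: 0
image of x^2: 0
image of x^3: 24
image of x^4: 96x + 24
image of x^5: 240x^2 + 120x + 140
image of x^6: 480x^3 + 360x^2 + 840x + 180
image of x^7: 840x^4 + 840x^3 + 2940x^2 + 1260x + 700
each image's coordinates form column j of the matrix


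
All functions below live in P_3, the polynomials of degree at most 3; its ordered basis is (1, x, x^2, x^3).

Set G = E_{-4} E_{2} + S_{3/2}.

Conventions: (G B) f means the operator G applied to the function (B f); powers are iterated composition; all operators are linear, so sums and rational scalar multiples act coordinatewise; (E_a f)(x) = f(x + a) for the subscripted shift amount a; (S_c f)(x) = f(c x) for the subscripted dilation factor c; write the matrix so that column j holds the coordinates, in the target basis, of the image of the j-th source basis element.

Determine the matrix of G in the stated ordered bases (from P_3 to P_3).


image of 1: 2
image of x: (5/2)x - 2
image of x^2: (13/4)x^2 - 4x + 4
image of x^3: (35/8)x^3 - 6x^2 + 12x - 8
each image's coordinates form column j of the matrix

the matrix is [[2, -2, 4, -8]; [0, 5/2, -4, 12]; [0, 0, 13/4, -6]; [0, 0, 0, 35/8]] (rows listed top to bottom)


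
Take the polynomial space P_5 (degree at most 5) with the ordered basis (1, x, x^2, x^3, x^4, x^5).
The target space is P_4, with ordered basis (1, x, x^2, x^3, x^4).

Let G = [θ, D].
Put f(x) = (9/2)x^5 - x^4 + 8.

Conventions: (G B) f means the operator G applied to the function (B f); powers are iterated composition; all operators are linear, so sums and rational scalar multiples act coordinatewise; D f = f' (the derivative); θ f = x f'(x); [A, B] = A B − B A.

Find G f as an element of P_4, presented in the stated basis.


D f = (45/2)x^4 - 4x^3
θ D f = 90x^4 - 12x^3
θ f = (45/2)x^5 - 4x^4
D θ f = (225/2)x^4 - 16x^3
[θ, D] f = -(45/2)x^4 + 4x^3

the result is g(x) = -(45/2)x^4 + 4x^3


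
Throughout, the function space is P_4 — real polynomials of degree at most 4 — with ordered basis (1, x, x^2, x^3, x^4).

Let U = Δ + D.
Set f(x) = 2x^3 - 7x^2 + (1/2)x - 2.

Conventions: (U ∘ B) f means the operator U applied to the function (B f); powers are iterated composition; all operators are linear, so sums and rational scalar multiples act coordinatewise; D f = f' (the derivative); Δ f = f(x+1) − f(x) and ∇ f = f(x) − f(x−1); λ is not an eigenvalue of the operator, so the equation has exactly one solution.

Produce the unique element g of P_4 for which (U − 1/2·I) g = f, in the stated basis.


the image equals g(x) = -4x^3 - 34x^2 - 297x - 1260

write g with unknown coordinates in the stated basis and equate coefficients in (U − 1/2·I) g = f
solving from the highest basis element down gives g = -4x^3 - 34x^2 - 297x - 1260
check: U g = -24x^2 - 148x - 632
so U g − 1/2·g = 2x^3 - 7x^2 + (1/2)x - 2 = f ✓


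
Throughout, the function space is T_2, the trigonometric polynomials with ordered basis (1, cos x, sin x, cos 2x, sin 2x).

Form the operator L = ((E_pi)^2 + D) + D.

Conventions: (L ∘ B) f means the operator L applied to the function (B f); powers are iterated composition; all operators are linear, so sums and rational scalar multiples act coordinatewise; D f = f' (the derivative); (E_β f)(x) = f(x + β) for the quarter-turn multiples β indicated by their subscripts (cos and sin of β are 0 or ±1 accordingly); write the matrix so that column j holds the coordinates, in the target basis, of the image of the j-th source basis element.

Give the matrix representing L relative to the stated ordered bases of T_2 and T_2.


the matrix is [[1, 0, 0, 0, 0]; [0, 1, 2, 0, 0]; [0, -2, 1, 0, 0]; [0, 0, 0, 1, 4]; [0, 0, 0, -4, 1]] (rows listed top to bottom)

image of 1: 1
image of cos x: cos x - 2sin x
image of sin x: 2cos x + sin x
image of cos 2x: cos 2x - 4sin 2x
image of sin 2x: 4cos 2x + sin 2x
each image's coordinates form column j of the matrix


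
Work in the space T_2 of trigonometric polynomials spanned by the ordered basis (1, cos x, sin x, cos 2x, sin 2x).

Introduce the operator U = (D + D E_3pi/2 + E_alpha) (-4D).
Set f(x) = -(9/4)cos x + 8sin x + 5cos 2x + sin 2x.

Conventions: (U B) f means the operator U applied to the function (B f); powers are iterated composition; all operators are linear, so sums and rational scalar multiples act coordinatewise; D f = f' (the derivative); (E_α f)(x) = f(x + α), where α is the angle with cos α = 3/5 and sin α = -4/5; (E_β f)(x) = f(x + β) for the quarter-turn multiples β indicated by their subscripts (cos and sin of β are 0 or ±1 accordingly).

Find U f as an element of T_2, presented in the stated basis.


D f = 8cos x + (9/4)sin x + 2cos 2x - 10sin 2x
(-4D) f = -32cos x - 9sin x - 8cos 2x + 40sin 2x
D (-4D) f = -9cos x + 32sin x + 80cos 2x + 16sin 2x
E_3pi/2 (-4D) f = 9cos x - 32sin x + 8cos 2x - 40sin 2x
D E_3pi/2 (-4D) f = -32cos x - 9sin x - 80cos 2x - 16sin 2x
E_alpha (-4D) f = -12cos x - 31sin x - (904/25)cos 2x - (472/25)sin 2x
(D + D E_3pi/2 + E_alpha) (-4D) f = -53cos x - 8sin x - (904/25)cos 2x - (472/25)sin 2x

the image equals g(x) = -53cos x - 8sin x - (904/25)cos 2x - (472/25)sin 2x


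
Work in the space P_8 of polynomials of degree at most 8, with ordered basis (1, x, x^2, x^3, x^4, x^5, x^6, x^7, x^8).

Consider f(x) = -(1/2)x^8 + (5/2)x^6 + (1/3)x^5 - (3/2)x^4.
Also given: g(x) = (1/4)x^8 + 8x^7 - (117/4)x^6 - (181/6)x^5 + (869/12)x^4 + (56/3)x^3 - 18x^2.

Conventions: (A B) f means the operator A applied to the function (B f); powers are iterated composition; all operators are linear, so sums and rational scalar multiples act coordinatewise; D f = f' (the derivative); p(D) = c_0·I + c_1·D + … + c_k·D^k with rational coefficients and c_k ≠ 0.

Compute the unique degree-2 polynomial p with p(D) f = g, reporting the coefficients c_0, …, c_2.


c_0 = -1/2, c_1 = -2, c_2 = 1

D^0 f = -(1/2)x^8 + (5/2)x^6 + (1/3)x^5 - (3/2)x^4
D^1 f = -4x^7 + 15x^5 + (5/3)x^4 - 6x^3
D^2 f = -28x^6 + 75x^4 + (20/3)x^3 - 18x^2
matching coefficients of g against c_0 f + c_1 Df + … from the top degree down determines the c_i
solution: c_0 = -1/2, c_1 = -2, c_2 = 1


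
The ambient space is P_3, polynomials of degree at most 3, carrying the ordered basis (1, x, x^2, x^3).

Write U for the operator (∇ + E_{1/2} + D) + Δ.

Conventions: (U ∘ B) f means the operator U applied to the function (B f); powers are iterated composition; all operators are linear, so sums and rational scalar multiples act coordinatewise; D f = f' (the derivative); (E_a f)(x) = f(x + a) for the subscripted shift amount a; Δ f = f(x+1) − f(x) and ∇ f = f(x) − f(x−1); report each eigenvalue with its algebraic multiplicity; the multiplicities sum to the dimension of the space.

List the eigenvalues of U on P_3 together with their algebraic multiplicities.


image of 1: 1
image of x: x + 7/2
image of x^2: x^2 + 7x + 1/4
image of x^3: x^3 + (21/2)x^2 + (3/4)x + 17/8
the matrix is upper triangular; its diagonal is (1, 1, 1, 1)
for a triangular matrix the eigenvalues are the diagonal entries, with algebraic multiplicity their repetition count

λ = 1 (multiplicity 4)


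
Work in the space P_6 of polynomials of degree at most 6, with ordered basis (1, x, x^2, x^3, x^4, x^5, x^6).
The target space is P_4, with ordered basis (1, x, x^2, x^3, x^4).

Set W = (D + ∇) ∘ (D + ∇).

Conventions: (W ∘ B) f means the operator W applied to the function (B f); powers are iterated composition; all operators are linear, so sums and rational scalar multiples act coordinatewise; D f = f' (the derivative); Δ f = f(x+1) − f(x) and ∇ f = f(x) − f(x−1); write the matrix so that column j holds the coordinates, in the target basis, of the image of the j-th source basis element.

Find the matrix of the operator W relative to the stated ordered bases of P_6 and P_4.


image of 1: 0
image of x: 0
image of x^2: 8
image of x^3: 24x - 12
image of x^4: 48x^2 - 48x + 22
image of x^5: 80x^3 - 120x^2 + 110x - 40
image of x^6: 120x^4 - 240x^3 + 330x^2 - 240x + 74
each image's coordinates form column j of the matrix

the matrix is [[0, 0, 8, -12, 22, -40, 74]; [0, 0, 0, 24, -48, 110, -240]; [0, 0, 0, 0, 48, -120, 330]; [0, 0, 0, 0, 0, 80, -240]; [0, 0, 0, 0, 0, 0, 120]] (rows listed top to bottom)


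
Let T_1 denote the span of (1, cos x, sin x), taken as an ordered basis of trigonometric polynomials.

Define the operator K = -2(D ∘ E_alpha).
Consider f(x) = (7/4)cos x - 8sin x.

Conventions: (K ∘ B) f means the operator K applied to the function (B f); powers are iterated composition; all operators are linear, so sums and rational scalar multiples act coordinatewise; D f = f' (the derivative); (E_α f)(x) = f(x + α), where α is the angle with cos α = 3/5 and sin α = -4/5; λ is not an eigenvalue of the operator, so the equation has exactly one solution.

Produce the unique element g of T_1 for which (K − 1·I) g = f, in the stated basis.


write g with unknown coordinates in the stated basis and equate coefficients in (K − 1·I) g = f
solving from the highest basis element down gives g = -(283/164)cos x + (187/82)sin x
check: K g = (1/41)cos x - (469/82)sin x
so K g − 1·g = (7/4)cos x - 8sin x = f ✓

the image equals g(x) = -(283/164)cos x + (187/82)sin x


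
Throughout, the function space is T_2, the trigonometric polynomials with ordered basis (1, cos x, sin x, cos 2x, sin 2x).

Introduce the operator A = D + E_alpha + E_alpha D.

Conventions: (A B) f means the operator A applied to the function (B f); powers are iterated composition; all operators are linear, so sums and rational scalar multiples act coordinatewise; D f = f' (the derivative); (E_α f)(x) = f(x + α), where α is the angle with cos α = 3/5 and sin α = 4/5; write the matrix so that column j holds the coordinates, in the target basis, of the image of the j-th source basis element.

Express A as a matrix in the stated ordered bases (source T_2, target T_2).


image of 1: 1
image of cos x: -(1/5)cos x - (12/5)sin x
image of sin x: (12/5)cos x - (1/5)sin x
image of cos 2x: -(11/5)cos 2x - (12/5)sin 2x
image of sin 2x: (12/5)cos 2x - (11/5)sin 2x
each image's coordinates form column j of the matrix

the matrix is [[1, 0, 0, 0, 0]; [0, -1/5, 12/5, 0, 0]; [0, -12/5, -1/5, 0, 0]; [0, 0, 0, -11/5, 12/5]; [0, 0, 0, -12/5, -11/5]] (rows listed top to bottom)


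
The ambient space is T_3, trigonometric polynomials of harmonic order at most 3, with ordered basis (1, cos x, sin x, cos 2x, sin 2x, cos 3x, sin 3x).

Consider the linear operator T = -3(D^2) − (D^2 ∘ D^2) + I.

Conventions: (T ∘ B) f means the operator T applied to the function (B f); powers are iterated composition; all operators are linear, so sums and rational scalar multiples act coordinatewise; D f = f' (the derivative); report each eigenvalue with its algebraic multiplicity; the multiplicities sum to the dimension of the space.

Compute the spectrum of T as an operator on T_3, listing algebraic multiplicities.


image of 1: 1
image of cos x: 3cos x
image of sin x: 3sin x
image of cos 2x: -3cos 2x
image of sin 2x: -3sin 2x
image of cos 3x: -53cos 3x
image of sin 3x: -53sin 3x
the matrix is diagonal; its diagonal is (1, 3, 3, -3, -3, -53, -53)
for a triangular matrix the eigenvalues are the diagonal entries, with algebraic multiplicity their repetition count

λ = -53 (multiplicity 2), λ = -3 (multiplicity 2), λ = 1 (multiplicity 1), λ = 3 (multiplicity 2)


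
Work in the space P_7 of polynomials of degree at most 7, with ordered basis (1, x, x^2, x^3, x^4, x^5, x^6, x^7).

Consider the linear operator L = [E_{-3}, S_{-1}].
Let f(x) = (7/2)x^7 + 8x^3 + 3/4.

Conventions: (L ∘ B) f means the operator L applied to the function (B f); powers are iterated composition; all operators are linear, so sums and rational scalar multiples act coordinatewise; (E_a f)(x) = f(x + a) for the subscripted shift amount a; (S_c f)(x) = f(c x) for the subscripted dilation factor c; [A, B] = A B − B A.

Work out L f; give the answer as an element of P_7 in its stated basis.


g(x) = 147x^6 + 6615x^4 + 35865x^2 + 15741

S_{-1} f = -(7/2)x^7 - 8x^3 + 3/4
E_{-3} S_{-1} f = -(7/2)x^7 + (147/2)x^6 - (1323/2)x^5 + (6615/2)x^4 - (19861/2)x^3 + (35865/2)x^2 - (36153/2)x + 31485/4
E_{-3} f = (7/2)x^7 - (147/2)x^6 + (1323/2)x^5 - (6615/2)x^4 + (19861/2)x^3 - (35865/2)x^2 + (36153/2)x - 31479/4
S_{-1} E_{-3} f = -(7/2)x^7 - (147/2)x^6 - (1323/2)x^5 - (6615/2)x^4 - (19861/2)x^3 - (35865/2)x^2 - (36153/2)x - 31479/4
[E_{-3}, S_{-1}] f = 147x^6 + 6615x^4 + 35865x^2 + 15741


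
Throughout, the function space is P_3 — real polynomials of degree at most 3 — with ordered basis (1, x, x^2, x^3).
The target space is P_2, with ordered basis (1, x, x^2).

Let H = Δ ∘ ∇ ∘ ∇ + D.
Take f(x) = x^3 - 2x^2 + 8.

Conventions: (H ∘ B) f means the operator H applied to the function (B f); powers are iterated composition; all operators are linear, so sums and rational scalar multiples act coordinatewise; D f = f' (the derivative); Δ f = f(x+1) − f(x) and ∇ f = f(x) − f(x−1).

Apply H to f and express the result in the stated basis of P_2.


∇ f = 3x^2 - 7x + 3
∇ ∇ f = 6x - 10
Δ ∇ ∇ f = 6
D f = 3x^2 - 4x
(Δ ∘ ∇ ∘ ∇ + D) f = 3x^2 - 4x + 6

the result is g(x) = 3x^2 - 4x + 6


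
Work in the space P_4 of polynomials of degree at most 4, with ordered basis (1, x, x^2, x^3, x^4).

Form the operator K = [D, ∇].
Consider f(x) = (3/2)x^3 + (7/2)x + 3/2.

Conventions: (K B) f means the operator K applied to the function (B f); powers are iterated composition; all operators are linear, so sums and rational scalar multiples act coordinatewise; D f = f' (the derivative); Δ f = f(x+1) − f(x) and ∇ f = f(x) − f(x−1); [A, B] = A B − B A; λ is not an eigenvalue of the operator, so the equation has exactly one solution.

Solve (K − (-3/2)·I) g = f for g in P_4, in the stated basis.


write g with unknown coordinates in the stated basis and equate coefficients in (K − (-3/2)·I) g = f
solving from the highest basis element down gives g = x^3 + (7/3)x + 1
check: K g = 0
so K g − (-3/2)·g = (3/2)x^3 + (7/2)x + 3/2 = f ✓

g(x) = x^3 + (7/3)x + 1


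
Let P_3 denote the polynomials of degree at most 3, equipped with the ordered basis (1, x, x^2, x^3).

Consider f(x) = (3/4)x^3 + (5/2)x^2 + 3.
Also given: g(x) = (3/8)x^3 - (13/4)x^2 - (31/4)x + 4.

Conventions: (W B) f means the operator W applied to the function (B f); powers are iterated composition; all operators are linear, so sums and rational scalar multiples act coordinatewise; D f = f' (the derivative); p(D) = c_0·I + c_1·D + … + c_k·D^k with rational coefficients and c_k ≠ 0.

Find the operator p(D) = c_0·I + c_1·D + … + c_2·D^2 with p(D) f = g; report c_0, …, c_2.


c_0 = 1/2, c_1 = -2, c_2 = 1/2

D^0 f = (3/4)x^3 + (5/2)x^2 + 3
D^1 f = (9/4)x^2 + 5x
D^2 f = (9/2)x + 5
matching coefficients of g against c_0 f + c_1 Df + … from the top degree down determines the c_i
solution: c_0 = 1/2, c_1 = -2, c_2 = 1/2


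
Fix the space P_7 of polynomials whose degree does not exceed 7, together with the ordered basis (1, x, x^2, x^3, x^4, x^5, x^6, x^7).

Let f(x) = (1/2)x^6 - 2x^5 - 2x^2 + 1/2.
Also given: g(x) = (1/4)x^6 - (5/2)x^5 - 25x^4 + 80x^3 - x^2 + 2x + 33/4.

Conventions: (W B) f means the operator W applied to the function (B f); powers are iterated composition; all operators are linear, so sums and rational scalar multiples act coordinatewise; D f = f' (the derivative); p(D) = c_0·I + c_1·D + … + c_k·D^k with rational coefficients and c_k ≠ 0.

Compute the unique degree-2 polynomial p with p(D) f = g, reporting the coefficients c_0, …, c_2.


p(D) = (1/2)·I − (1/2)·D − 2·D^2, i.e. c_0 = 1/2, c_1 = -1/2, c_2 = -2

D^0 f = (1/2)x^6 - 2x^5 - 2x^2 + 1/2
D^1 f = 3x^5 - 10x^4 - 4x
D^2 f = 15x^4 - 40x^3 - 4
matching coefficients of g against c_0 f + c_1 Df + … from the top degree down determines the c_i
solution: c_0 = 1/2, c_1 = -1/2, c_2 = -2


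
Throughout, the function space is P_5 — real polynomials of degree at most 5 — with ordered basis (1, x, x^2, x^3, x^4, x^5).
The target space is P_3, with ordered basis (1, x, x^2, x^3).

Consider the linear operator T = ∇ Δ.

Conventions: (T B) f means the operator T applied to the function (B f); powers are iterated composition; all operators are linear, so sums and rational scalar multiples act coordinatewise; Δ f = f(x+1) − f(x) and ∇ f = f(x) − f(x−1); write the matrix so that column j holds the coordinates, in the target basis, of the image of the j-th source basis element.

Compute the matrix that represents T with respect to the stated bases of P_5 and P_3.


image of 1: 0
image of x: 0
image of x^2: 2
image of x^3: 6x
image of x^4: 12x^2 + 2
image of x^5: 20x^3 + 10x
each image's coordinates form column j of the matrix

the matrix is [[0, 0, 2, 0, 2, 0]; [0, 0, 0, 6, 0, 10]; [0, 0, 0, 0, 12, 0]; [0, 0, 0, 0, 0, 20]] (rows listed top to bottom)


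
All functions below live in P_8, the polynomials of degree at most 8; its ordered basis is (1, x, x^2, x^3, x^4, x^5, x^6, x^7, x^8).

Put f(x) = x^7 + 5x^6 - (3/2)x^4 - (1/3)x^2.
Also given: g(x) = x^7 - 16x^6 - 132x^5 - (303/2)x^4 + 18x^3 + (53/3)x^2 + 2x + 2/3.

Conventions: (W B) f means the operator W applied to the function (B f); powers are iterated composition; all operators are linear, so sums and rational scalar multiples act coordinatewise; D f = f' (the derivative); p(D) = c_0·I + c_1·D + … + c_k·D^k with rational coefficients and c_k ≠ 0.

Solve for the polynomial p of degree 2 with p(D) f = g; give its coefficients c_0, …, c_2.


c_0 = 1, c_1 = -3, c_2 = -1

D^0 f = x^7 + 5x^6 - (3/2)x^4 - (1/3)x^2
D^1 f = 7x^6 + 30x^5 - 6x^3 - (2/3)x
D^2 f = 42x^5 + 150x^4 - 18x^2 - 2/3
matching coefficients of g against c_0 f + c_1 Df + … from the top degree down determines the c_i
solution: c_0 = 1, c_1 = -3, c_2 = -1


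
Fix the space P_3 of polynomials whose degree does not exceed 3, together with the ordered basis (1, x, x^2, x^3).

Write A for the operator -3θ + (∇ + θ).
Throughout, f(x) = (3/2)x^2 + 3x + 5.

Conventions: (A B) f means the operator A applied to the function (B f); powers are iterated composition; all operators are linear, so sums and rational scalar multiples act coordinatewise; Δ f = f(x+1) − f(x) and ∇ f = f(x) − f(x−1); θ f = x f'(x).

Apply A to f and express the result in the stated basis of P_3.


θ f = 3x^2 + 3x
(-3θ) f = -9x^2 - 9x
∇ f = 3x + 3/2
θ f = 3x^2 + 3x
(∇ + θ) f = 3x^2 + 6x + 3/2
(-3θ + (∇ + θ)) f = -6x^2 - 3x + 3/2

g(x) = -6x^2 - 3x + 3/2


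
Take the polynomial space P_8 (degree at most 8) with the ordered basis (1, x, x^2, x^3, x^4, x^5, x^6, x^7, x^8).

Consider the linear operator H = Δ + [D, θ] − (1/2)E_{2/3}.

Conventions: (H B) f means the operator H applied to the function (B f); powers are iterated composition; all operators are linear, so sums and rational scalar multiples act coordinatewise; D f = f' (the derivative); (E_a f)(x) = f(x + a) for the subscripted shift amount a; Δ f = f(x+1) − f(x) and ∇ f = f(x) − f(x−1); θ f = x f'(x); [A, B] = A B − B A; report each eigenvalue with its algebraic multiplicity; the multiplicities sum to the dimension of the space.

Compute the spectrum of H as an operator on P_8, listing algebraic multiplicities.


λ = -1/2 (multiplicity 9)

image of 1: -1/2
image of x: -(1/2)x + 5/3
image of x^2: -(1/2)x^2 + (10/3)x + 7/9
image of x^3: -(1/2)x^3 + 5x^2 + (7/3)x + 23/27
image of x^4: -(1/2)x^4 + (20/3)x^3 + (14/3)x^2 + (92/27)x + 73/81
image of x^5: -(1/2)x^5 + (25/3)x^4 + (70/9)x^3 + (230/27)x^2 + (365/81)x + 227/243
image of x^6: -(1/2)x^6 + 10x^5 + (35/3)x^4 + (460/27)x^3 + (365/27)x^2 + (454/81)x + 697/729
image of x^7: -(1/2)x^7 + (35/3)x^6 + (49/3)x^5 + (805/27)x^4 + (2555/81)x^3 + (1589/81)x^2 + (4879/729)x + 2123/2187
image of x^8: -(1/2)x^8 + (40/3)x^7 + (196/9)x^6 + (1288/27)x^5 + (5110/81)x^4 + (12712/243)x^3 + (19516/729)x^2 + (16984/2187)x + 6433/6561
the matrix is upper triangular; its diagonal is (-1/2, -1/2, -1/2, -1/2, -1/2, -1/2, -1/2, -1/2, -1/2)
for a triangular matrix the eigenvalues are the diagonal entries, with algebraic multiplicity their repetition count


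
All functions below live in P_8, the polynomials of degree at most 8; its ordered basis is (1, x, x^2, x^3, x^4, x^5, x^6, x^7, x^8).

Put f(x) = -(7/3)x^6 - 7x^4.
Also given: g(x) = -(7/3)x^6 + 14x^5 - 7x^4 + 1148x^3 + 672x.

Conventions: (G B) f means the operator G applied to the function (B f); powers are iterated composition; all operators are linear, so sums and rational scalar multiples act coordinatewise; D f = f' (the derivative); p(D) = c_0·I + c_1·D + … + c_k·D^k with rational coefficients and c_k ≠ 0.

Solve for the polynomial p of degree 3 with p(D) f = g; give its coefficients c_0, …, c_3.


D^0 f = -(7/3)x^6 - 7x^4
D^1 f = -14x^5 - 28x^3
D^2 f = -70x^4 - 84x^2
D^3 f = -280x^3 - 168x
matching coefficients of g against c_0 f + c_1 Df + … from the top degree down determines the c_i
solution: c_0 = 1, c_1 = -1, c_2 = 0, c_3 = -4

p(D) = I − D − 4·D^3, i.e. c_0 = 1, c_1 = -1, c_2 = 0, c_3 = -4


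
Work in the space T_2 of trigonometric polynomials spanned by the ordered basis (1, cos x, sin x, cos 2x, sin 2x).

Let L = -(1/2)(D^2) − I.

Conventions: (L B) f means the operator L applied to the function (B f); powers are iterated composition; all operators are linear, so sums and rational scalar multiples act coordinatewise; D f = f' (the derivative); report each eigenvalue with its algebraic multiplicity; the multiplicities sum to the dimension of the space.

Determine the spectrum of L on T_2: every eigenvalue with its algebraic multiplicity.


image of 1: -1
image of cos x: -(1/2)cos x
image of sin x: -(1/2)sin x
image of cos 2x: cos 2x
image of sin 2x: sin 2x
the matrix is diagonal; its diagonal is (-1, -1/2, -1/2, 1, 1)
for a triangular matrix the eigenvalues are the diagonal entries, with algebraic multiplicity their repetition count

λ = -1 (multiplicity 1), λ = -1/2 (multiplicity 2), λ = 1 (multiplicity 2)


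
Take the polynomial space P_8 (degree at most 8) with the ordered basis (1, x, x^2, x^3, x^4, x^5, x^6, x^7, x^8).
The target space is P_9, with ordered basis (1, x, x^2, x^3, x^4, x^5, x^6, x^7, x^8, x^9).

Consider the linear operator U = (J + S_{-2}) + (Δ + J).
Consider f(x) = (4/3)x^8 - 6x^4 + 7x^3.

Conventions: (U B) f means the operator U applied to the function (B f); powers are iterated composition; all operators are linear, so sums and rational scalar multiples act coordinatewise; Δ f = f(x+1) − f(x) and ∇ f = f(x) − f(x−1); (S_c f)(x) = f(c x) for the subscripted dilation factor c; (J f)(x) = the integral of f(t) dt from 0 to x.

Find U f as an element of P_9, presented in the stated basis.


the image equals g(x) = (8/27)x^9 + (1024/3)x^8 + (32/3)x^7 + (112/3)x^6 + (1084/15)x^5 + (5/6)x^4 - (16/3)x^3 + (67/3)x^2 + (23/3)x + 7/3

J f = (4/27)x^9 - (6/5)x^5 + (7/4)x^4
S_{-2} f = (1024/3)x^8 - 96x^4 - 56x^3
(J + S_{-2}) f = (4/27)x^9 + (1024/3)x^8 - (6/5)x^5 - (377/4)x^4 - 56x^3
Δ f = (32/3)x^7 + (112/3)x^6 + (224/3)x^5 + (280/3)x^4 + (152/3)x^3 + (67/3)x^2 + (23/3)x + 7/3
J f = (4/27)x^9 - (6/5)x^5 + (7/4)x^4
(Δ + J) f = (4/27)x^9 + (32/3)x^7 + (112/3)x^6 + (1102/15)x^5 + (1141/12)x^4 + (152/3)x^3 + (67/3)x^2 + (23/3)x + 7/3
((J + S_{-2}) + (Δ + J)) f = (8/27)x^9 + (1024/3)x^8 + (32/3)x^7 + (112/3)x^6 + (1084/15)x^5 + (5/6)x^4 - (16/3)x^3 + (67/3)x^2 + (23/3)x + 7/3


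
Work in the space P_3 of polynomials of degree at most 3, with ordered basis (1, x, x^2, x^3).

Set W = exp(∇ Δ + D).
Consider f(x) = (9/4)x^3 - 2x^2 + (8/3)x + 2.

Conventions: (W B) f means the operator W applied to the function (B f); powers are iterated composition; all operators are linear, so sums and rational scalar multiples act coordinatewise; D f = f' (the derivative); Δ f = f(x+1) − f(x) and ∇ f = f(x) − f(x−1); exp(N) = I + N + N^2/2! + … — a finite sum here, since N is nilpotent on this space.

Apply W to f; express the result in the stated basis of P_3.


order-1 term: (27/4)x^2 + (19/2)x - 4/3
order-2 term: (27/4)x + 23/2
order-3 term: 9/4
the series for exp(∇ Δ + D) f terminates at order 3
exp(∇ Δ + D) f = (9/4)x^3 + (19/4)x^2 + (227/12)x + 173/12

the image equals g(x) = (9/4)x^3 + (19/4)x^2 + (227/12)x + 173/12


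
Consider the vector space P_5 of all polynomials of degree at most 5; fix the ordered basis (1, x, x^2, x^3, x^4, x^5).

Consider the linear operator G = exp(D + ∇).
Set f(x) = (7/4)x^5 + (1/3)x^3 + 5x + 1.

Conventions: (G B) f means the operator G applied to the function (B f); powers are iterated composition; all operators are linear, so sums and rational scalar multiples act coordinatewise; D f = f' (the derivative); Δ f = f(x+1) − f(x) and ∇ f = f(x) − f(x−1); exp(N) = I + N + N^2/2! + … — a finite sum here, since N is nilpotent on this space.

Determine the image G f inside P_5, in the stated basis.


order-1 term: (35/2)x^4 - (35/2)x^3 + (39/2)x^2 - (39/4)x + 145/12
order-2 term: 70x^3 - 105x^2 + (401/4)x - 37
order-3 term: 140x^2 - 210x + 751/6
order-4 term: 140x - 140
order-5 term: 56
the series for exp(D + ∇) f terminates at order 5
exp(D + ∇) f = (7/4)x^5 + (35/2)x^4 + (317/6)x^3 + (109/2)x^2 + (51/2)x + 69/4

g(x) = (7/4)x^5 + (35/2)x^4 + (317/6)x^3 + (109/2)x^2 + (51/2)x + 69/4


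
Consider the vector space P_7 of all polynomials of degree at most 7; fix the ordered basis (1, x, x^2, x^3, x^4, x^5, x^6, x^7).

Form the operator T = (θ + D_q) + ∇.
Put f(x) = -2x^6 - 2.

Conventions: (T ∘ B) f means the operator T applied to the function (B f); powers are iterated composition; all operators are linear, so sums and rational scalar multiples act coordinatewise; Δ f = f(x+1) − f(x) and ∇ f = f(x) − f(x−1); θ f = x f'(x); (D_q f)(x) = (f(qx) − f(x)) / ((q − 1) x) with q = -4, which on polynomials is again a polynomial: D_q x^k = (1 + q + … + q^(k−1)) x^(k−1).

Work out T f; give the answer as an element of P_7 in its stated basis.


the result is g(x) = -12x^6 + 1626x^5 + 30x^4 - 40x^3 + 30x^2 - 12x + 2

θ f = -12x^6
D_q f = 1638x^5
(θ + D_q) f = -12x^6 + 1638x^5
∇ f = -12x^5 + 30x^4 - 40x^3 + 30x^2 - 12x + 2
((θ + D_q) + ∇) f = -12x^6 + 1626x^5 + 30x^4 - 40x^3 + 30x^2 - 12x + 2


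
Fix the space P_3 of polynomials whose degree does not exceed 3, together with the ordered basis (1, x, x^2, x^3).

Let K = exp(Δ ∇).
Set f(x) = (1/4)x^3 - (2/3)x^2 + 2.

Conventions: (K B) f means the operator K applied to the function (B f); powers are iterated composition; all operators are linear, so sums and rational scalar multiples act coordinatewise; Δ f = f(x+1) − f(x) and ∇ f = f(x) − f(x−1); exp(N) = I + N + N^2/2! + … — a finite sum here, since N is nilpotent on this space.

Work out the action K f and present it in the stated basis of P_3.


order-1 term: (3/2)x - 4/3
the series for exp(Δ ∇) f terminates at order 1
exp(Δ ∇) f = (1/4)x^3 - (2/3)x^2 + (3/2)x + 2/3

g(x) = (1/4)x^3 - (2/3)x^2 + (3/2)x + 2/3


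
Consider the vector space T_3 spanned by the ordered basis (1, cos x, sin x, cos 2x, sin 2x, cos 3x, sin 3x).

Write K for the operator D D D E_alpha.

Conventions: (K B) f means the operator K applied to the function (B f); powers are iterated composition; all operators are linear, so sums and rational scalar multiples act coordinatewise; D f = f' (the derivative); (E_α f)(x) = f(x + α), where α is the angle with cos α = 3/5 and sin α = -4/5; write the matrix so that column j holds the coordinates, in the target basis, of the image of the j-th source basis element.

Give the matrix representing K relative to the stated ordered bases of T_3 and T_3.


image of 1: 0
image of cos x: -(4/5)cos x + (3/5)sin x
image of sin x: -(3/5)cos x - (4/5)sin x
image of cos 2x: -(192/25)cos 2x - (56/25)sin 2x
image of sin 2x: (56/25)cos 2x - (192/25)sin 2x
image of cos 3x: -(1188/125)cos 3x - (3159/125)sin 3x
image of sin 3x: (3159/125)cos 3x - (1188/125)sin 3x
each image's coordinates form column j of the matrix

the matrix is [[0, 0, 0, 0, 0, 0, 0]; [0, -4/5, -3/5, 0, 0, 0, 0]; [0, 3/5, -4/5, 0, 0, 0, 0]; [0, 0, 0, -192/25, 56/25, 0, 0]; [0, 0, 0, -56/25, -192/25, 0, 0]; [0, 0, 0, 0, 0, -1188/125, 3159/125]; [0, 0, 0, 0, 0, -3159/125, -1188/125]] (rows listed top to bottom)


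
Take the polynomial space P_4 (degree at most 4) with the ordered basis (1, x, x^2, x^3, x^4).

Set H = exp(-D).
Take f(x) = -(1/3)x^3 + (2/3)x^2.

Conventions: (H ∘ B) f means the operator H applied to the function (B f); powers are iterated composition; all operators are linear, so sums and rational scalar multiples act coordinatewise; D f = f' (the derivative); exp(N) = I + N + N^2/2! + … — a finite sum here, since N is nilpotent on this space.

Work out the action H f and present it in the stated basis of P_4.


order-1 term: x^2 - (4/3)x
order-2 term: -x + 2/3
order-3 term: 1/3
the series for exp(-D) f terminates at order 3
exp(-D) f = -(1/3)x^3 + (5/3)x^2 - (7/3)x + 1

the image equals g(x) = -(1/3)x^3 + (5/3)x^2 - (7/3)x + 1


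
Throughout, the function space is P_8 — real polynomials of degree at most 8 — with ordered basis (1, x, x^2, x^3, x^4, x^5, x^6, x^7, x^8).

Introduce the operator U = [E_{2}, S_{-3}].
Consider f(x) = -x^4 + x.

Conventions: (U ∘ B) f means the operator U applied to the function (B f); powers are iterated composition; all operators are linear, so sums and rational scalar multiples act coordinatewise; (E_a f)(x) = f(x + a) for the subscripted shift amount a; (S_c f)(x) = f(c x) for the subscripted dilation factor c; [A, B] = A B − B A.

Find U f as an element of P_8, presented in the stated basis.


S_{-3} f = -81x^4 - 3x
E_{2} S_{-3} f = -81x^4 - 648x^3 - 1944x^2 - 2595x - 1302
E_{2} f = -x^4 - 8x^3 - 24x^2 - 31x - 14
S_{-3} E_{2} f = -81x^4 + 216x^3 - 216x^2 + 93x - 14
[E_{2}, S_{-3}] f = -864x^3 - 1728x^2 - 2688x - 1288

the image equals g(x) = -864x^3 - 1728x^2 - 2688x - 1288


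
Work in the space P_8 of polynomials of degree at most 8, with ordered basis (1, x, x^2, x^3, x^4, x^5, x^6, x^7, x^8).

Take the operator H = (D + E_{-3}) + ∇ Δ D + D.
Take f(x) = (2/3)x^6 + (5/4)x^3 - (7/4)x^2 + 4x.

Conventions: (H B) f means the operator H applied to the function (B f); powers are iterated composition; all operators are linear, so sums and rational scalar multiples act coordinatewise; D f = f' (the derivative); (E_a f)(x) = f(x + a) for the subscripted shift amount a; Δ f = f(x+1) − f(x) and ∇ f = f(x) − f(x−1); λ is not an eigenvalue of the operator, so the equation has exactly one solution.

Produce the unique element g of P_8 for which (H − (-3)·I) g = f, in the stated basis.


write g with unknown coordinates in the stated basis and equate coefficients in (H − (-3)·I) g = f
solving from the highest basis element down gives g = (1/6)x^6 + (1/4)x^5 - (85/16)x^4 + (55/8)x^3 + (623/16)x^2 - (1673/16)x + 903/64
check: H g = (1/6)x^6 - (3/4)x^5 + (255/16)x^4 - (155/8)x^3 - (1897/16)x^2 + (5083/16)x - 2709/64
so H g − (-3)·g = (2/3)x^6 + (5/4)x^3 - (7/4)x^2 + 4x = f ✓

g(x) = (1/6)x^6 + (1/4)x^5 - (85/16)x^4 + (55/8)x^3 + (623/16)x^2 - (1673/16)x + 903/64


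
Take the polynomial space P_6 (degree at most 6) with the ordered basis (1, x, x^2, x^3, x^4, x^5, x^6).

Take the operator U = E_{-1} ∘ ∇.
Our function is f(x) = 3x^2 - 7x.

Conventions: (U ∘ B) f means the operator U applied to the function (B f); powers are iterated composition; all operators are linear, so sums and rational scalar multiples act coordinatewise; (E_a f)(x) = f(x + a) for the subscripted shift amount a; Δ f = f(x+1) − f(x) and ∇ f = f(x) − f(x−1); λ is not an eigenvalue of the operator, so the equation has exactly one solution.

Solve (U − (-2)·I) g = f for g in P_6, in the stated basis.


write g with unknown coordinates in the stated basis and equate coefficients in (U − (-2)·I) g = f
solving from the highest basis element down gives g = (3/2)x^2 - 5x + 19/4
check: U g = 3x - 19/2
so U g − (-2)·g = 3x^2 - 7x = f ✓

g(x) = (3/2)x^2 - 5x + 19/4


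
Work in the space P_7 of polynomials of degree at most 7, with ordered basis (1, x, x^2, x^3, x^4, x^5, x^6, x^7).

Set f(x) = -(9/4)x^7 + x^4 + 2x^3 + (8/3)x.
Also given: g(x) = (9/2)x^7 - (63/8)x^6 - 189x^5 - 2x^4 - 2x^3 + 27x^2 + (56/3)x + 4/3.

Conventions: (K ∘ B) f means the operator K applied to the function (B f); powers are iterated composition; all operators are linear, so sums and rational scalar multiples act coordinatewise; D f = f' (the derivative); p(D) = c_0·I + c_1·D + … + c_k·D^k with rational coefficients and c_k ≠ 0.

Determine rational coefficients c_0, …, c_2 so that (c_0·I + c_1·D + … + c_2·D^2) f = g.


D^0 f = -(9/4)x^7 + x^4 + 2x^3 + (8/3)x
D^1 f = -(63/4)x^6 + 4x^3 + 6x^2 + 8/3
D^2 f = -(189/2)x^5 + 12x^2 + 12x
matching coefficients of g against c_0 f + c_1 Df + … from the top degree down determines the c_i
solution: c_0 = -2, c_1 = 1/2, c_2 = 2

p(D) = -2·I + (1/2)·D + 2·D^2, i.e. c_0 = -2, c_1 = 1/2, c_2 = 2


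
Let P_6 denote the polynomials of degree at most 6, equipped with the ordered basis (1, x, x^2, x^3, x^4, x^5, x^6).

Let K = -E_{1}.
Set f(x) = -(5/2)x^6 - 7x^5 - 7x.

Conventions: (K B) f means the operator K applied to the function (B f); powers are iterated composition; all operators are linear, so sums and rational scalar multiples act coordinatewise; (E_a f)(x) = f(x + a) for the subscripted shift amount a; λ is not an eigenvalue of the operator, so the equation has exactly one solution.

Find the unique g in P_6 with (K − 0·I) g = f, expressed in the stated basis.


g(x) = (5/2)x^6 - 8x^5 + (5/2)x^4 + 20x^3 - (65/2)x^2 + 27x - 23/2

write g with unknown coordinates in the stated basis and equate coefficients in (K − 0·I) g = f
solving from the highest basis element down gives g = (5/2)x^6 - 8x^5 + (5/2)x^4 + 20x^3 - (65/2)x^2 + 27x - 23/2
check: K g = -(5/2)x^6 - 7x^5 - 7x
so K g − 0·g = -(5/2)x^6 - 7x^5 - 7x = f ✓


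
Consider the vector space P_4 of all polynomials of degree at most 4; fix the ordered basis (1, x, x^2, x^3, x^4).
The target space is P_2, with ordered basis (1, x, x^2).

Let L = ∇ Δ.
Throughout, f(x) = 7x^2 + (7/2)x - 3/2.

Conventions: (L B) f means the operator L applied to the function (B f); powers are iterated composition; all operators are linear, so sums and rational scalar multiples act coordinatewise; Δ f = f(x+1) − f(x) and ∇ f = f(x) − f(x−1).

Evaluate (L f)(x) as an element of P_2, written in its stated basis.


g(x) = 14

Δ f = 14x + 21/2
∇ Δ f = 14


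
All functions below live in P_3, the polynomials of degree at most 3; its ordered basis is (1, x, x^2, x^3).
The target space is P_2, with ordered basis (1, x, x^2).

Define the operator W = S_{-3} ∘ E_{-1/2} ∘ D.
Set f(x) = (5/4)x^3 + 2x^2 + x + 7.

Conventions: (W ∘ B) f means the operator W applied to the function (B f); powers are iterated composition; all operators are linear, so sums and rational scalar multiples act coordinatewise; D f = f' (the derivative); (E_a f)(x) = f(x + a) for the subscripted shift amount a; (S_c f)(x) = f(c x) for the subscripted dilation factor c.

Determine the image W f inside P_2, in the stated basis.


the image equals g(x) = (135/4)x^2 - (3/4)x - 1/16

D f = (15/4)x^2 + 4x + 1
E_{-1/2} D f = (15/4)x^2 + (1/4)x - 1/16
S_{-3} E_{-1/2} D f = (135/4)x^2 - (3/4)x - 1/16


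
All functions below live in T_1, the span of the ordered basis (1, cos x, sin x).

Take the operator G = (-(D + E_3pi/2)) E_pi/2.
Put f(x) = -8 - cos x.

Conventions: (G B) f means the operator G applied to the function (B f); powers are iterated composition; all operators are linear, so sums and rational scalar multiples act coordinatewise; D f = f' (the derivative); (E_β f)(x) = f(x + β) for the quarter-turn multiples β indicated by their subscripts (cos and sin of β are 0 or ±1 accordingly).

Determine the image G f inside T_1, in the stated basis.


E_pi/2 f = -8 + sin x
D E_pi/2 f = cos x
E_3pi/2 E_pi/2 f = -8 - cos x
(D + E_3pi/2) E_pi/2 f = -8
(-(D + E_3pi/2)) E_pi/2 f = 8

g(x) = 8


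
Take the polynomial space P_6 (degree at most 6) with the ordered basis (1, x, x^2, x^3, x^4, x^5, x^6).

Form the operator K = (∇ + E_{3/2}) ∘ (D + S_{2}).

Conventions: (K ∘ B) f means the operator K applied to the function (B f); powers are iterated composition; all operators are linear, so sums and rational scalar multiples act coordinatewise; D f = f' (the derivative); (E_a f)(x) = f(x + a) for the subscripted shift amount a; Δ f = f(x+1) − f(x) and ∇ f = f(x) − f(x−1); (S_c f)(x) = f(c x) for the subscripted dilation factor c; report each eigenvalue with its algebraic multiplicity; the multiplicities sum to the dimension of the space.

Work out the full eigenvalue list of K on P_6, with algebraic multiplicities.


image of 1: 1
image of x: 2x + 6
image of x^2: 4x^2 + 22x + 10
image of x^3: 8x^3 + 63x^2 + 45x + 155/4
image of x^4: 16x^4 + 164x^3 + 150x^2 + 295x + 165/2
image of x^5: 32x^5 + 405x^4 + 450x^3 + (2875/2)x^2 + (1475/2)x + 4725/16
image of x^6: 64x^6 + 966x^5 + 1275x^4 + 5675x^3 + (8325/2)x^2 + (27375/8)x + 11465/16
the matrix is upper triangular; its diagonal is (1, 2, 4, 8, 16, 32, 64)
for a triangular matrix the eigenvalues are the diagonal entries, with algebraic multiplicity their repetition count

λ = 1 (multiplicity 1), λ = 2 (multiplicity 1), λ = 4 (multiplicity 1), λ = 8 (multiplicity 1), λ = 16 (multiplicity 1), λ = 32 (multiplicity 1), λ = 64 (multiplicity 1)


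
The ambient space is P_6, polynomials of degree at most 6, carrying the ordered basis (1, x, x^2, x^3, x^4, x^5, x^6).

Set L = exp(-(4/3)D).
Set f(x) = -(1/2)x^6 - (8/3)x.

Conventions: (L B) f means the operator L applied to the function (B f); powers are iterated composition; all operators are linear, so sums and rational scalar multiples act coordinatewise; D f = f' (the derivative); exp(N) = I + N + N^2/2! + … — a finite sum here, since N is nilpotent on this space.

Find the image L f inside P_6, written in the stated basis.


the image equals g(x) = -(1/2)x^6 + 4x^5 - (40/3)x^4 + (640/27)x^3 - (640/27)x^2 + (808/81)x + 544/729

order-1 term: 4x^5 + 32/9
order-2 term: -(40/3)x^4
order-3 term: (640/27)x^3
order-4 term: -(640/27)x^2
order-5 term: (1024/81)x
order-6 term: -2048/729
the series for exp(-(4/3)D) f terminates at order 6
exp(-(4/3)D) f = -(1/2)x^6 + 4x^5 - (40/3)x^4 + (640/27)x^3 - (640/27)x^2 + (808/81)x + 544/729


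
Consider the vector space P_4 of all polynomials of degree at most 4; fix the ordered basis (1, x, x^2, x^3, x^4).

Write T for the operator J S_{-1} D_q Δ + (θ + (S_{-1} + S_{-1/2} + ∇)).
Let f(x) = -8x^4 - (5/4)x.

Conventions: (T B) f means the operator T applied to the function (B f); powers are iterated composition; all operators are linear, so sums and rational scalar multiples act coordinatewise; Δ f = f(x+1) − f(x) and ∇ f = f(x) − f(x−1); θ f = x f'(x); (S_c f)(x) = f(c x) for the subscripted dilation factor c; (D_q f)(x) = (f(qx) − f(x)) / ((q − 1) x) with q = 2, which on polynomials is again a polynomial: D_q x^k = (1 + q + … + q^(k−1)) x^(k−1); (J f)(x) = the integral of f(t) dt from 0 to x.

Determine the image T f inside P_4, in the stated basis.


g(x) = -(81/2)x^4 - (320/3)x^3 + 120x^2 - (507/8)x + 27/4

Δ f = -32x^3 - 48x^2 - 32x - 37/4
D_q Δ f = -224x^2 - 144x - 32
S_{-1} D_q Δ f = -224x^2 + 144x - 32
J S_{-1} D_q Δ f = -(224/3)x^3 + 72x^2 - 32x
θ f = -32x^4 - (5/4)x
S_{-1} f = -8x^4 + (5/4)x
S_{-1/2} f = -(1/2)x^4 + (5/8)x
∇ f = -32x^3 + 48x^2 - 32x + 27/4
(S_{-1} + S_{-1/2} + ∇) f = -(17/2)x^4 - 32x^3 + 48x^2 - (241/8)x + 27/4
(θ + (S_{-1} + S_{-1/2} + ∇)) f = -(81/2)x^4 - 32x^3 + 48x^2 - (251/8)x + 27/4
(J S_{-1} D_q Δ + (θ + (S_{-1} + S_{-1/2} + ∇))) f = -(81/2)x^4 - (320/3)x^3 + 120x^2 - (507/8)x + 27/4
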